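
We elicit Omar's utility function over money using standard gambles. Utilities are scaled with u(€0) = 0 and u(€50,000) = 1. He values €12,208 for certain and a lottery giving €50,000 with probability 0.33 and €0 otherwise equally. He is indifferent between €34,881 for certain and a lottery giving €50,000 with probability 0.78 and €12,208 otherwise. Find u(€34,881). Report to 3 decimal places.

0.853

The first gamble pins u(€12,208): it must equal 0.33·1 + 0.67·0 = 0.33.
The second indifference gives u(€34,881) = 0.78·u(€50,000) + 0.22·u(€12,208) = 0.78·1.00 + 0.22·0.33 = 0.8526.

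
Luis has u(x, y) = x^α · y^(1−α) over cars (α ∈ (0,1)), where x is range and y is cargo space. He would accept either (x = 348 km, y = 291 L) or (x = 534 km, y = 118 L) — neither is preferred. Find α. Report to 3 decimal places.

α ≈ 0.678

Set the two utilities equal: 348^α·291^(1−α) = 534^α·118^(1−α).
Taking logs: α·ln 348 + (1−α)·ln 291 = α·ln 534 + (1−α)·ln 118, i.e. α·-0.428193 = (1−α)·-0.902639.
With A = -0.428193 and B = -0.902639: α·A = (1−α)·B, so α = B/(A+B) = -0.902639/-1.330832 ≈ 0.678.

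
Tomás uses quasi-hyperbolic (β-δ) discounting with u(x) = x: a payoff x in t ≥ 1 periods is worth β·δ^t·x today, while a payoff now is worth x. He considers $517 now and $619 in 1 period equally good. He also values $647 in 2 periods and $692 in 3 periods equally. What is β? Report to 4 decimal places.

β ≈ 0.8933

From the later pair, β·δ^2·647 = β·δ^3·692; dividing through, δ = 647/692 = 0.93497.
Now use the now-vs-future pair: 517 = β·δ·619 gives β = 517/(0.93497·619) ≈ 0.8933.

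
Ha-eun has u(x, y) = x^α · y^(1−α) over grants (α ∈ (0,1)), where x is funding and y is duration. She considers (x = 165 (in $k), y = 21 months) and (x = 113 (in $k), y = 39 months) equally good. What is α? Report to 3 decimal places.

α ≈ 0.621

Indifference: 165^α · 21^(1−α) = 113^α · 39^(1−α).
Taking logs: α·ln 165 + (1−α)·ln 21 = α·ln 113 + (1−α)·ln 39, i.e. α·0.378558 = (1−α)·0.619039.
With A = 0.378558 and B = 0.619039: α·A = (1−α)·B, so α = B/(A+B) = 0.619039/0.997597 ≈ 0.621.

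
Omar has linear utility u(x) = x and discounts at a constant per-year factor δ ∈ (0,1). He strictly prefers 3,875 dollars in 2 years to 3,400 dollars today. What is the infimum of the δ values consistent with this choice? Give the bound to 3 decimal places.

Comparing present values: 3400 < δ^2·3875.
Hence δ^2 > 3400/3875 = 0.87742, and x ↦ x^(1/2) is increasing on (0,∞).
δ > (3400/3875)^(1/2) ≈ 0.937.

δ > 0.937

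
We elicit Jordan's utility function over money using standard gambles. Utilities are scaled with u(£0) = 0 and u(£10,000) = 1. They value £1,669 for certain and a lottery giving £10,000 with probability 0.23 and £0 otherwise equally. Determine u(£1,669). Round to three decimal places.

The indifference gives u(£1,669) = 0.23·u(£10,000) + 0.77·u(£0) = 0.23·1 + 0.77·0 = 0.23.

0.230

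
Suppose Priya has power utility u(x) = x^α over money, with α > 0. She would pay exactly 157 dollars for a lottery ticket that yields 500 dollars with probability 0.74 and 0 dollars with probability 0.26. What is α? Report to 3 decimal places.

The lottery's expected utility is 0.74·u(500) + 0.26·u(0) = 0.74·500^α (since u(0) = 0 for α > 0).
Equating: 157^α = 0.74·500^α, i.e. 0.3140^α = 0.74.
Take logs: α = ln 0.74 / ln(157/500) ≈ 0.25994.

α ≈ 0.260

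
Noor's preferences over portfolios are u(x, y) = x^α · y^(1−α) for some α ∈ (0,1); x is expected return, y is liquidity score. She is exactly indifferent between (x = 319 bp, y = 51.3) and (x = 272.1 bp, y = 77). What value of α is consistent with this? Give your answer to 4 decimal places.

Set the two utilities equal: 319^α·51.3^(1−α) = 272.1^α·77^(1−α).
(319/272.1)^α = (77/51.3)^(1−α); take logs: α·ln(319/272.1) = (1−α)·ln(77/51.3), i.e. α·0.1590215 = (1−α)·0.4061147.
Thus α·(0.5651362) = 0.4061147, so α = 0.4061147/0.5651362 ≈ 0.7186.

α ≈ 0.7186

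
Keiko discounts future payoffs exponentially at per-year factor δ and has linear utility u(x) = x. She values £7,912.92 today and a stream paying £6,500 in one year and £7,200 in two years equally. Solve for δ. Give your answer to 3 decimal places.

δ ≈ 0.690

Present value of the stream is 6500·δ + 7200·δ². Indifference gives 6500δ + 7200δ² = 7912.92.
Rearranged: 7200δ² + 6500δ − 7912.92 = 0.
The positive root is δ = [−6500 + √(6500² + 4·7200·7912.92)] / (2·7200) = (−6500 + 16436.000)/14400 ≈ 0.690.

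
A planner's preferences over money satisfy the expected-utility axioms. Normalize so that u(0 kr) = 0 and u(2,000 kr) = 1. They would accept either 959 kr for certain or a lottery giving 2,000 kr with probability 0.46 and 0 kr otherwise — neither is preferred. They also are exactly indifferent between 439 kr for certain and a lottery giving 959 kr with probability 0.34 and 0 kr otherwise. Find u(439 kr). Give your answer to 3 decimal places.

0.156

The first gamble pins u(959 kr): it must equal 0.46·1 + 0.54·0 = 0.46.
Then u(439 kr) = 0.34·u(959 kr) + 0.66·u(0 kr) = 0.34·0.46 + 0.66·0.00 = 0.1564.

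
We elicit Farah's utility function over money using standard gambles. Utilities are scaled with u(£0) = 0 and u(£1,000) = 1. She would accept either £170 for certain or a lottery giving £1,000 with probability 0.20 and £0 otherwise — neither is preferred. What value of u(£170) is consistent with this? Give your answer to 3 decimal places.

By the standard-gamble method, u(£170) is just the indifference probability on the best outcome: 0.20.

0.200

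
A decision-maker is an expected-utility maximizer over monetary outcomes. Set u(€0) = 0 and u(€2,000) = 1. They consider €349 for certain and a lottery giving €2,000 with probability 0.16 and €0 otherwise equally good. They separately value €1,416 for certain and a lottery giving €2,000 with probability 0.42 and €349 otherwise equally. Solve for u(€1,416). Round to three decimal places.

First, u(€349) = 0.16·u(€2,000) + 0.84·u(€0) = 0.16.
The second indifference gives u(€1,416) = 0.42·u(€2,000) + 0.58·u(€349) = 0.42·1.00 + 0.58·0.16 = 0.5128.

0.513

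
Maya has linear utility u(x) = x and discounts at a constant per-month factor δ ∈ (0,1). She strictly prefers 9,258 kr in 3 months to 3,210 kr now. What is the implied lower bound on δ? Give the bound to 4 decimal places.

Under u(x) = x this choice says 3210 < δ^3·9258.
Dividing by 9258: δ^3 > 0.34673. Both sides are positive, so the cube root keeps the direction.
δ > 0.34673^(1/3) = 0.7025.

δ > 0.7025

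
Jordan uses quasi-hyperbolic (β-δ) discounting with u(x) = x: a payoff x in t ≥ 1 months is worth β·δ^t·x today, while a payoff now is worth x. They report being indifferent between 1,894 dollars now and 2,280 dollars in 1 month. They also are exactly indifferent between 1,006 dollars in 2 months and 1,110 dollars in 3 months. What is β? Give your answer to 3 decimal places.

From the later pair, β·δ^2·1006 = β·δ^3·1110; dividing through, δ = 1006/1110 = 0.90631.
Substituting δ into 1894 = β·δ·2280: β = 1894/(2066.378) ≈ 0.917.

β ≈ 0.917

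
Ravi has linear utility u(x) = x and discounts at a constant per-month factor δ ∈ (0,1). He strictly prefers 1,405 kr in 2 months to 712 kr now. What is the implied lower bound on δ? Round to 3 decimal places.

δ > 0.712

Comparing present values: 712 < δ^2·1405.
Dividing by 1405: δ^2 > 0.50676. Both sides are positive, so the square root keeps the direction.
δ > (712/1405)^(1/2) ≈ 0.712.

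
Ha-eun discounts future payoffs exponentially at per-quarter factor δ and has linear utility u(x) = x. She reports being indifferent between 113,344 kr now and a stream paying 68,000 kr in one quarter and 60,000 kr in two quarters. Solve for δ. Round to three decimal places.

Present value of the stream is 68000·δ + 60000·δ². Indifference gives 68000δ + 60000δ² = 113344.
Rearranged: 60000δ² + 68000δ − 113344 = 0.
The positive root is δ = [−68000 + √(68000² + 4·60000·113344)] / (2·60000) = (−68000 + 178400.000)/120000 ≈ 0.920.

δ ≈ 0.920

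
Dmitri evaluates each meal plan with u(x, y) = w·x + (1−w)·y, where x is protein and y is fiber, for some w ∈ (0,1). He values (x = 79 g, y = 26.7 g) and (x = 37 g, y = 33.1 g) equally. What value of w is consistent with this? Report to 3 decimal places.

Equating utilities: w·79 + (1−w)·26.7 = w·37 + (1−w)·33.1.
Collecting terms: w·42 = (1−w)·6.4.
So w/(1−w) = 6.4/42 = 0.1524, giving w = 6.4/(42+6.4) = 0.132.

w = 0.132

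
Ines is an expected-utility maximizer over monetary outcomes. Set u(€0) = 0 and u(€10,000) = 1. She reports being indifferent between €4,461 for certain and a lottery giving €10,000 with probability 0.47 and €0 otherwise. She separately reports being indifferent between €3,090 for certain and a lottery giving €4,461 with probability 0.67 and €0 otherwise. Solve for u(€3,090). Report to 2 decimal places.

0.31

From the first indifference, u(€4,461) = 0.47·u(€10,000) + 0.53·u(€0) = 0.47·1 + 0.53·0 = 0.47.
Chaining: u(€3,090) = 0.67·0.47 + 0.33·0.00 = 0.3149.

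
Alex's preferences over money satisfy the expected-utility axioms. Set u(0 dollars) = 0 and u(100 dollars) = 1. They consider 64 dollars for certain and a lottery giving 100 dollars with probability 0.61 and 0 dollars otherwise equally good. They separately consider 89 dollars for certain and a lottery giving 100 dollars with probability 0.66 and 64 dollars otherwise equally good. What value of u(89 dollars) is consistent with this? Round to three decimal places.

From the first indifference, u(64 dollars) = 0.61·u(100 dollars) + 0.39·u(0 dollars) = 0.61·1 + 0.39·0 = 0.61.
The second indifference gives u(89 dollars) = 0.66·u(100 dollars) + 0.34·u(64 dollars) = 0.66·1.00 + 0.34·0.61 = 0.8674.

0.867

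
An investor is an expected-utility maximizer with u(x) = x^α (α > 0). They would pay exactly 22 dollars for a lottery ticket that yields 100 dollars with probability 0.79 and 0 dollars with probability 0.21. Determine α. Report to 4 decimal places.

α ≈ 0.1557

Since u(0) = 0, the lottery's EU is 0.79·100^α.
Equating: 22^α = 0.79·100^α, i.e. 0.2200^α = 0.79.
Taking logs: α·ln(22/100) = ln(0.79), so α = -0.2357223 / -1.5141277 ≈ 0.1557.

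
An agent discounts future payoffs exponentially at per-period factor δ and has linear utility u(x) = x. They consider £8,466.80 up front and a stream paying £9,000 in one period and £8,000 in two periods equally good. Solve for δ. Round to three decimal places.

δ ≈ 0.610

Equating present values: 8466.80 = 9000δ + 8000δ².
Rearranged: 8000δ² + 9000δ − 8466.80 = 0.
The positive root is δ = [−9000 + √(9000² + 4·8000·8466.80)] / (2·8000) = (−9000 + 18760.000)/16000 ≈ 0.610.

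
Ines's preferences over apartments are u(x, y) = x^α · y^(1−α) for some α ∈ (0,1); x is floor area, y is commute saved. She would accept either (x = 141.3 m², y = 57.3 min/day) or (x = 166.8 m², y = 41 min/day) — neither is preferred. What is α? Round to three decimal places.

Indifference: 141.3^α · 57.3^(1−α) = 166.8^α · 41^(1−α).
(141.3/166.8)^α = (41/57.3)^(1−α); take logs: α·ln(141.3/166.8) = (1−α)·ln(41/57.3), i.e. α·-0.165910 = (1−α)·-0.334729.
Thus α·(-0.500639) = -0.334729, so α = -0.334729/-0.500639 ≈ 0.669.

α ≈ 0.669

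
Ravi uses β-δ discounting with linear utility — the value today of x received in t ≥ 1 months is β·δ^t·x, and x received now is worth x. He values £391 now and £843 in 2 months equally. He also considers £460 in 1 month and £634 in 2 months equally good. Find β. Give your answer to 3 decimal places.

From the later pair, β·δ^1·460 = β·δ^2·634; dividing through, δ = 460/634 = 0.72555.
Substituting δ into 391 = β·δ^2·843: β = 391/(443.777) ≈ 0.881.

β ≈ 0.881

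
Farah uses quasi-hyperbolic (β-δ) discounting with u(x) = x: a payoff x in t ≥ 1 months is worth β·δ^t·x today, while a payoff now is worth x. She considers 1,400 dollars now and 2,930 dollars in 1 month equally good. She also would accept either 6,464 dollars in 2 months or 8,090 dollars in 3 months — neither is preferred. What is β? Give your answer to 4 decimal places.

β ≈ 0.5980

From the later pair, β·δ^2·6464 = β·δ^3·8090; dividing through, δ = 6464/8090 = 0.79901.
The first indifference: 1400 = β·δ·2930, so β = 1400/(δ·2930) = 1400/(0.79901·2930) ≈ 0.5980.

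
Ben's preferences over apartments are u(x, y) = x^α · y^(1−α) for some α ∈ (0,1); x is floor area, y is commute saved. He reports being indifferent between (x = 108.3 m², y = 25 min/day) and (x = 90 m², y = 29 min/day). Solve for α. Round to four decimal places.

α ≈ 0.4450

Indifference: 108.3^α · 25^(1−α) = 90^α · 29^(1−α).
Taking logs: α·ln 108.3 + (1−α)·ln 25 = α·ln 90 + (1−α)·ln 29, i.e. α·0.1850955 = (1−α)·0.1484200.
Thus α·(0.3335155) = 0.1484200, so α = 0.1484200/0.3335155 ≈ 0.4450.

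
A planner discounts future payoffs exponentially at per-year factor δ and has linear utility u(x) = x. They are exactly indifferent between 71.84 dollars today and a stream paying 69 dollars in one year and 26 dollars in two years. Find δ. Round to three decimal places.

Equating present values: 71.84 = 69δ + 26δ².
So 26δ² + 69δ − 71.84 = 0.
The positive root is δ = [−69 + √(69² + 4·26·71.84)] / (2·26) = (−69 + 110.600)/52 ≈ 0.800.

δ ≈ 0.800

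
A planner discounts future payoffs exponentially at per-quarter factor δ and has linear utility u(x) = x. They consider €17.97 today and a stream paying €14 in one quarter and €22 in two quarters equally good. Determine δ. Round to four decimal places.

The stream is worth 14δ + 22δ² today, so 14δ + 22δ² = 17.97.
Rearranged: 22δ² + 14δ − 17.97 = 0.
The positive root is δ = [−14 + √(14² + 4·22·17.97)] / (2·22) = (−14 + 42.159)/44 ≈ 0.6400.

δ ≈ 0.6400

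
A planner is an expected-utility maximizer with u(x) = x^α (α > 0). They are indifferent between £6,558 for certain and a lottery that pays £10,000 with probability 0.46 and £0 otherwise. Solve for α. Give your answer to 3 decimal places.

The lottery's expected utility is 0.46·u(10000) + 0.54·u(0) = 0.46·10000^α (since u(0) = 0 for α > 0).
Indifference: 6558^α = 0.46·10000^α, so (6558/10000)^α = 0.46.
Taking logs: α·ln(6558/10000) = ln(0.46), so α = -0.776529 / -0.421899 ≈ 1.841.

α ≈ 1.841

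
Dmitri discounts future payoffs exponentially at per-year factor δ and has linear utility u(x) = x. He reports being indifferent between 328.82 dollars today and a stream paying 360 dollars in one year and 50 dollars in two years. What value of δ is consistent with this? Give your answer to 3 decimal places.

The stream is worth 360δ + 50δ² today, so 360δ + 50δ² = 328.82.
That is, 50δ² + 360δ − 328.82 = 0, a quadratic in δ.
The positive root is δ = [−360 + √(360² + 4·50·328.82)] / (2·50) = (−360 + 442.000)/100 ≈ 0.820.

δ ≈ 0.820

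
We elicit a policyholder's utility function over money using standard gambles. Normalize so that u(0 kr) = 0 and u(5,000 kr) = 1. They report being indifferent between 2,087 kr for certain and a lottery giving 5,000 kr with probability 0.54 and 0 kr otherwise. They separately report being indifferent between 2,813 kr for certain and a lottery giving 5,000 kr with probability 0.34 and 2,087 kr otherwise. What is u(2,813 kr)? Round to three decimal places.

The first gamble pins u(2,087 kr): it must equal 0.54·1 + 0.46·0 = 0.54.
The second indifference gives u(2,813 kr) = 0.34·u(5,000 kr) + 0.66·u(2,087 kr) = 0.34·1.00 + 0.66·0.54 = 0.6964.

0.696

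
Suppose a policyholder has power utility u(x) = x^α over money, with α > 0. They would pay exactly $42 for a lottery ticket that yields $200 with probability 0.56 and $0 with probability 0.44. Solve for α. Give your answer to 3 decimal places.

Since u(0) = 0, the lottery's EU is 0.56·200^α.
Indifference: 42^α = 0.56·200^α, so (42/200)^α = 0.56.
α = ln(0.56) / ln(42/200) = -0.579818/-1.560648 ≈ 0.372.

α ≈ 0.372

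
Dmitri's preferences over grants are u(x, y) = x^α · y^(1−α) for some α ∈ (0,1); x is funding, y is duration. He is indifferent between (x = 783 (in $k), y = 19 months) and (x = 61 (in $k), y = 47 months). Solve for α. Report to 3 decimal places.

Set the two utilities equal: 783^α·19^(1−α) = 61^α·47^(1−α).
Taking logs: α·ln 783 + (1−α)·ln 19 = α·ln 61 + (1−α)·ln 47, i.e. α·2.552259 = (1−α)·0.905709.
Thus α·(3.457968) = 0.905709, so α = 0.905709/3.457968 ≈ 0.262.

α ≈ 0.262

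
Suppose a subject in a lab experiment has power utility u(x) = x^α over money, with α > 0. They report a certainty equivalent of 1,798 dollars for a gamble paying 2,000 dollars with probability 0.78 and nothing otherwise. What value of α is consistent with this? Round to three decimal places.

Since u(0) = 0, the lottery's EU is 0.78·2000^α.
Setting u(1798) equal to that: 1798^α = 0.78·2000^α ⇒ (1798/2000)^α = 0.78.
α = ln(0.78) / ln(1798/2000) = -0.248461/-0.106472 ≈ 2.334.

α ≈ 2.334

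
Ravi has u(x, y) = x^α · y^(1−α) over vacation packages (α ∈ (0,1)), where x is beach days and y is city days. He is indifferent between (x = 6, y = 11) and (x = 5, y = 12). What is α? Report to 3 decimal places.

α ≈ 0.323

Indifference: 6^α · 11^(1−α) = 5^α · 12^(1−α).
Rearrange to (6/5)^α = (12/11)^(1−α) and take logs: α·0.182322 = (1−α)·0.087011.
With A = 0.182322 and B = 0.087011: α·A = (1−α)·B, so α = B/(A+B) = 0.087011/0.269333 ≈ 0.323.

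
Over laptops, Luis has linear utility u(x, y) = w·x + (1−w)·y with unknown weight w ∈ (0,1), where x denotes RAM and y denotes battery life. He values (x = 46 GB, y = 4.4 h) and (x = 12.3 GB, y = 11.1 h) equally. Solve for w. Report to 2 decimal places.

w = 0.17

Equating utilities: w·46 + (1−w)·4.4 = w·12.3 + (1−w)·11.1.
w·(46−12.3) = (1−w)·(11.1−4.4), i.e. w·33.7 = (1−w)·6.7.
The marginal rate of substitution is 6.7/33.7, so w = 6.7/(33.7+6.7) = 0.17.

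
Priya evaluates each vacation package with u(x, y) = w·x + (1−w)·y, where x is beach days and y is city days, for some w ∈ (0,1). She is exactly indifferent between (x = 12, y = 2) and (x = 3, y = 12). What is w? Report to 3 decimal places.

w = 0.526

Indifference: w·12 + (1−w)·2 = w·3 + (1−w)·12.
Rearranging, 9·w − 10·(1−w) = 0.
The marginal rate of substitution is 10/9, so w = 10/(9+10) = 0.526.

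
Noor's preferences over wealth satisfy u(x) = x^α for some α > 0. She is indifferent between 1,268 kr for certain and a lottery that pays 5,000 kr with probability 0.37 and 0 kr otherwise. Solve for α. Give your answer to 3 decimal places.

α ≈ 0.725

EU(lottery) = 0.37·5000^α + 0.63·0 = 0.37·5000^α.
Equating: 1268^α = 0.37·5000^α, i.e. 0.2536^α = 0.37.
α = ln(0.37) / ln(1268/5000) = -0.994252/-1.371997 ≈ 0.725.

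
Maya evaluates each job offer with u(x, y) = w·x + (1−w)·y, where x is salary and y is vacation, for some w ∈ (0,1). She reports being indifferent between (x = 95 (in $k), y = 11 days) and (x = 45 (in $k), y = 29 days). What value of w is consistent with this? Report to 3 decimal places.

w = 0.265

Equating utilities: w·95 + (1−w)·11 = w·45 + (1−w)·29.
w·(95−45) = (1−w)·(29−11), i.e. w·50 = (1−w)·18.
The marginal rate of substitution is 18/50, so w = 18/(50+18) = 0.265.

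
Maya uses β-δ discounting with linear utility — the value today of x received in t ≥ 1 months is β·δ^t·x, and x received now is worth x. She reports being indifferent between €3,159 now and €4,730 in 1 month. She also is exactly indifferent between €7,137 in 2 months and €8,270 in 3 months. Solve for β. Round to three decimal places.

β ≈ 0.774

The second indifference involves only future payoffs, so β cancels: β·δ^2·7137 = β·δ^3·8270, giving δ = 7137/8270 = 0.86300.
The first indifference: 3159 = β·δ·4730, so β = 3159/(δ·4730) = 3159/(0.86300·4730) ≈ 0.774.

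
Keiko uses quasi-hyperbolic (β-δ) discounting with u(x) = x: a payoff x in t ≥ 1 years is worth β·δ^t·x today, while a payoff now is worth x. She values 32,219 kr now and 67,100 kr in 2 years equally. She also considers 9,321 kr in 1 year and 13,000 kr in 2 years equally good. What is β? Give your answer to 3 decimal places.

β ≈ 0.934

Both payoffs in the second observation are in the future, so β drops out: δ^1·9321 = δ^2·13000 ⇒ δ = 9321/13000 = 0.71700.
The first indifference: 32219 = β·δ^2·67100, so β = 32219/(δ^2·67100) = 32219/(0.51409·67100) ≈ 0.934.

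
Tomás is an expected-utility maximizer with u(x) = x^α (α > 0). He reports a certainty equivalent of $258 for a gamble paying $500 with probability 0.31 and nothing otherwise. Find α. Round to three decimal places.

α ≈ 1.770

Since u(0) = 0, the lottery's EU is 0.31·500^α.
Setting u(258) equal to that: 258^α = 0.31·500^α ⇒ (258/500)^α = 0.31.
Take logs: α = ln 0.31 / ln(258/500) ≈ 1.77010.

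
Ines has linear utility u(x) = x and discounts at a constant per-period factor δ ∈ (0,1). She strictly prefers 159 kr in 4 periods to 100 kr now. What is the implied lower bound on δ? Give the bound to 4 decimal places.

δ > 0.8905

The preference means 100 < δ^4·159.
Hence δ^4 > 100/159 = 0.62893, and x ↦ x^(1/4) is increasing on (0,∞).
δ > (100/159)^(1/4) ≈ 0.8905.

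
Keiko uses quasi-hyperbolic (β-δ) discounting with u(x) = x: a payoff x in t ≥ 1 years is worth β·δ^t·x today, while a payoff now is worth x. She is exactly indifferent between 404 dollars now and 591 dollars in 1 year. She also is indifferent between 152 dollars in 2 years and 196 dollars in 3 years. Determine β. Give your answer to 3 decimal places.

From the later pair, β·δ^2·152 = β·δ^3·196; dividing through, δ = 152/196 = 0.77551.
The first indifference: 404 = β·δ·591, so β = 404/(δ·591) = 404/(0.77551·591) ≈ 0.881.

β ≈ 0.881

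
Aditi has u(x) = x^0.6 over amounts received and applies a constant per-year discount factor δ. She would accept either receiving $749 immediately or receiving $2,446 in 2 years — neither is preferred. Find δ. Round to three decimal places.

δ ≈ 0.701

The payoff in 2 years is discounted by δ^2, so u(749) = δ^2·u(2446) and δ^2 = u(749)/u(2446).
Since u(x) = x^0.6, δ^2 = (749/2446)^0.6 = 0.30621^0.6 = 0.49160.
So δ = 0.49160^(1/2) ≈ 0.701.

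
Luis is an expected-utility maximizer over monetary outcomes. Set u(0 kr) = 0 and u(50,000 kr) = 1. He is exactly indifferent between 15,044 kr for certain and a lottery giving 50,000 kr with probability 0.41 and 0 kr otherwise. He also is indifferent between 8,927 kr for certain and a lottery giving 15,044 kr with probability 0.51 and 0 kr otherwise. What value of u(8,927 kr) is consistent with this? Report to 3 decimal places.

0.209

First, u(15,044 kr) = 0.41·u(50,000 kr) + 0.59·u(0 kr) = 0.41.
Chaining: u(8,927 kr) = 0.51·0.41 + 0.49·0.00 = 0.2091.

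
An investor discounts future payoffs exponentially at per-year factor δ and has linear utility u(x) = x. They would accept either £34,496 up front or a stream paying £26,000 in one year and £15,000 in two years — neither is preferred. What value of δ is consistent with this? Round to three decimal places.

δ ≈ 0.880

Equating present values: 34496 = 26000δ + 15000δ².
Rearranged: 15000δ² + 26000δ − 34496 = 0.
δ = (−26000 + √(26000² + 4·15000·34496)) / (2·15000) = (−26000 + √2745760000.00) / 30000 ≈ 0.880.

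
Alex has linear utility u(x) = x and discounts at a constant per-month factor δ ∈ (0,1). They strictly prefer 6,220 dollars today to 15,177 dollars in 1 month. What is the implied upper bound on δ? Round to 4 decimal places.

δ < 0.4098

Under u(x) = x this choice says 6220 > δ·15177.
So δ < 6220/15177 = 0.40983.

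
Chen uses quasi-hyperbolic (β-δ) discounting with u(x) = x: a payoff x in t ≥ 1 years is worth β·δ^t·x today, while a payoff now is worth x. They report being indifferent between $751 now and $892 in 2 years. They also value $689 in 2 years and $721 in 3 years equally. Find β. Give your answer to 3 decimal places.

From the later pair, β·δ^2·689 = β·δ^3·721; dividing through, δ = 689/721 = 0.95562.
The first indifference: 751 = β·δ^2·892, so β = 751/(δ^2·892) = 751/(0.91320·892) ≈ 0.922.

β ≈ 0.922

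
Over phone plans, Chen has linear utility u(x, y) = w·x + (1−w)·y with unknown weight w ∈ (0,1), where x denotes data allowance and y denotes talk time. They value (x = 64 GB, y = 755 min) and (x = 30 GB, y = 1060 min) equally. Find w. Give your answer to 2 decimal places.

Indifference: w·64 + (1−w)·755 = w·30 + (1−w)·1060.
Collecting terms: w·34 = (1−w)·305.
The marginal rate of substitution is 305/34, so w = 305/(34+305) = 0.90.

w = 0.90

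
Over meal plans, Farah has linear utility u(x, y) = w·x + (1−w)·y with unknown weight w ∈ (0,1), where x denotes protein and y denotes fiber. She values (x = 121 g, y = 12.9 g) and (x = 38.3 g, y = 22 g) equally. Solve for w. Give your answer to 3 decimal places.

u(121,12.9) = u(38.3,22) means w·121 + (1−w)·12.9 = w·38.3 + (1−w)·22.
Collecting terms: w·82.7 = (1−w)·9.1.
Hence w = 9.1/(82.7+9.1) = 9.1/91.8 = 0.099.

w = 0.099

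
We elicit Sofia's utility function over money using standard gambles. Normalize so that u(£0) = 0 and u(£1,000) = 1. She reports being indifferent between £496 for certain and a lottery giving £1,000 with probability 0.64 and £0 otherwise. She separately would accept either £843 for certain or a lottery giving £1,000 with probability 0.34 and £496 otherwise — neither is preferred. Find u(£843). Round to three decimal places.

0.762

First, u(£496) = 0.64·u(£1,000) + 0.36·u(£0) = 0.64.
Chaining: u(£843) = 0.34·1.00 + 0.66·0.64 = 0.7624.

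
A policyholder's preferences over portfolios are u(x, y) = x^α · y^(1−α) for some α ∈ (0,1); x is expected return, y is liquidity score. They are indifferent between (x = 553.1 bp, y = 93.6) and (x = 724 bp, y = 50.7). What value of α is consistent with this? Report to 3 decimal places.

α ≈ 0.695

Set the two utilities equal: 553.1^α·93.6^(1−α) = 724^α·50.7^(1−α).
Rearrange to (553.1/724)^α = (50.7/93.6)^(1−α) and take logs: α·-0.269253 = (1−α)·-0.613104.
With A = -0.269253 and B = -0.613104: α·A = (1−α)·B, so α = B/(A+B) = -0.613104/-0.882357 ≈ 0.695.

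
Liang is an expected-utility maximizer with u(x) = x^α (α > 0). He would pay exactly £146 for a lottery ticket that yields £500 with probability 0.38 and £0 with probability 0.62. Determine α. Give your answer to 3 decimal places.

α ≈ 0.786

The lottery's expected utility is 0.38·u(500) + 0.62·u(0) = 0.38·500^α (since u(0) = 0 for α > 0).
Equating: 146^α = 0.38·500^α, i.e. 0.2920^α = 0.38.
α = ln(0.38) / ln(146/500) = -0.967584/-1.231001 ≈ 0.786.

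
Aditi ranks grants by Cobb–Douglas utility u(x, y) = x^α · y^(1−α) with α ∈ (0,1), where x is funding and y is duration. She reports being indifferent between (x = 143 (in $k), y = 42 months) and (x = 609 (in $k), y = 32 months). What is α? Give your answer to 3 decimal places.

The Cobb–Douglas utilities coincide, so 143^α·42^(1−α) = 609^α·32^(1−α).
Rearrange to (143/609)^α = (32/42)^(1−α) and take logs: α·-1.448974 = (1−α)·-0.271934.
Thus α·(-1.720908) = -0.271934, so α = -0.271934/-1.720908 ≈ 0.158.

α ≈ 0.158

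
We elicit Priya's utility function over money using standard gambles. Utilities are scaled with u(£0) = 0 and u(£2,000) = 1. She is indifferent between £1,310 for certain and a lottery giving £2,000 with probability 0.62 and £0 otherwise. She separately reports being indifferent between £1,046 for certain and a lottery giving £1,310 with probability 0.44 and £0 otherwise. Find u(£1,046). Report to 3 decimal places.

From the first indifference, u(£1,310) = 0.62·u(£2,000) + 0.38·u(£0) = 0.62·1 + 0.38·0 = 0.62.
Chaining: u(£1,046) = 0.44·0.62 + 0.56·0.00 = 0.2728.

0.273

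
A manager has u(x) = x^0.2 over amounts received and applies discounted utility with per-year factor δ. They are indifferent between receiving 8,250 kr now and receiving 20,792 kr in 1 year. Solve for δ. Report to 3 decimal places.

Indifference means u(8250) = δ · u(20792), so δ = u(8250)/u(20792).
With u(x) = x^0.2: δ = 8250^0.2/20792^0.2 = (8250/20792)^0.2 = 0.83121.

δ ≈ 0.831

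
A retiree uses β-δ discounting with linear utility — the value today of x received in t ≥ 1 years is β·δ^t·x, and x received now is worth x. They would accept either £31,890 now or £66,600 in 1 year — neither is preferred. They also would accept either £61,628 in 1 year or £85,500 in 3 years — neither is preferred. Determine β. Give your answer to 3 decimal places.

The second indifference involves only future payoffs, so β cancels: β·δ^1·61628 = β·δ^3·85500, giving δ^2 = 61628/85500 = 0.72080, so δ = 0.84900.
The first indifference: 31890 = β·δ·66600, so β = 31890/(δ·66600) = 31890/(0.84900·66600) ≈ 0.564.

β ≈ 0.564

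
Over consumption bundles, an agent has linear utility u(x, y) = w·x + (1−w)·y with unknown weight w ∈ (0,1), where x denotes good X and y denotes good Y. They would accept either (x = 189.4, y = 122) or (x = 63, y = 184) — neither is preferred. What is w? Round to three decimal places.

w = 0.329

Indifference: w·189.4 + (1−w)·122 = w·63 + (1−w)·184.
Collecting terms: w·126.4 = (1−w)·62.
So w/(1−w) = 62/126.4 = 0.4905, giving w = 62/(126.4+62) = 0.329.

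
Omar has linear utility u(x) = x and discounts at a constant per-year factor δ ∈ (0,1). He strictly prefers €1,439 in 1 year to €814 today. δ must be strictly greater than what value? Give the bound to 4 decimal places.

δ > 0.5657

The preference means 814 < δ·1439.
Dividing through by 1439 gives δ > 0.56567.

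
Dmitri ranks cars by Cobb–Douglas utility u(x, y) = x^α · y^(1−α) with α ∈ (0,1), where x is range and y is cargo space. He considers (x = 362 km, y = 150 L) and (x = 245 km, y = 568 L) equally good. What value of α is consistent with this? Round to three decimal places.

α ≈ 0.773

The Cobb–Douglas utilities coincide, so 362^α·150^(1−α) = 245^α·568^(1−α).
Taking logs: α·ln 362 + (1−α)·ln 150 = α·ln 245 + (1−α)·ln 568, i.e. α·0.390386 = (1−α)·1.331486.
With A = 0.390386 and B = 1.331486: α·A = (1−α)·B, so α = B/(A+B) = 1.331486/1.721872 ≈ 0.773.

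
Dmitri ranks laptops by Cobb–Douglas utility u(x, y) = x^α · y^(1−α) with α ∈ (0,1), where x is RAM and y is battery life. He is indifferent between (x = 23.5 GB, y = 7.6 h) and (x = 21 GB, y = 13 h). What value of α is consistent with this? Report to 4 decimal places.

Set the two utilities equal: 23.5^α·7.6^(1−α) = 21^α·13^(1−α).
(23.5/21)^α = (13/7.6)^(1−α); take logs: α·ln(23.5/21) = (1−α)·ln(13/7.6), i.e. α·0.1124780 = (1−α)·0.5368011.
Thus α·(0.6492791) = 0.5368011, so α = 0.5368011/0.6492791 ≈ 0.8268.

α ≈ 0.8268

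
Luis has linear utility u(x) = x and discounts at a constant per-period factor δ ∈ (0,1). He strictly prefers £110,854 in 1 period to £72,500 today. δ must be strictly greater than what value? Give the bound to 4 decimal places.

δ > 0.6540

Under u(x) = x this choice says 72500 < δ·110854.
Dividing through by 110854 gives δ > 0.65401.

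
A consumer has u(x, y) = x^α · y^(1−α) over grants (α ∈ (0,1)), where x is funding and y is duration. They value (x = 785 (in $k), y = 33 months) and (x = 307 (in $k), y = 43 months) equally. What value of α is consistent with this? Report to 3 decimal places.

The Cobb–Douglas utilities coincide, so 785^α·33^(1−α) = 307^α·43^(1−α).
(785/307)^α = (43/33)^(1−α); take logs: α·ln(785/307) = (1−α)·ln(43/33), i.e. α·0.938836 = (1−α)·0.264693.
So α/(1−α) = (0.264693)/(0.938836) = 0.281937, and α = 0.281937/1.281937 ≈ 0.220.

α ≈ 0.220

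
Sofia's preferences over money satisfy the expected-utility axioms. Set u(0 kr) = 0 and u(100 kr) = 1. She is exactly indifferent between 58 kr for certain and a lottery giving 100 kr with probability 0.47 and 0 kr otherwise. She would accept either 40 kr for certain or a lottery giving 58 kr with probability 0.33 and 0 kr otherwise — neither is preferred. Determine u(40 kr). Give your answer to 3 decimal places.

From the first indifference, u(58 kr) = 0.47·u(100 kr) + 0.53·u(0 kr) = 0.47·1 + 0.53·0 = 0.47.
The second indifference gives u(40 kr) = 0.33·u(58 kr) + 0.67·u(0 kr) = 0.33·0.47 + 0.67·0.00 = 0.1551.

0.155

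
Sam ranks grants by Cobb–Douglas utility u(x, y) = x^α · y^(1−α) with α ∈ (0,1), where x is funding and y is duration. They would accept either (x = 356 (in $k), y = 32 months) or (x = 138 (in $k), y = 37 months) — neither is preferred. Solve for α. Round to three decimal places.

The Cobb–Douglas utilities coincide, so 356^α·32^(1−α) = 138^α·37^(1−α).
Taking logs: α·ln 356 + (1−α)·ln 32 = α·ln 138 + (1−α)·ln 37, i.e. α·0.947677 = (1−α)·0.145182.
So α/(1−α) = (0.145182)/(0.947677) = 0.153198, and α = 0.153198/1.153198 ≈ 0.133.

α ≈ 0.133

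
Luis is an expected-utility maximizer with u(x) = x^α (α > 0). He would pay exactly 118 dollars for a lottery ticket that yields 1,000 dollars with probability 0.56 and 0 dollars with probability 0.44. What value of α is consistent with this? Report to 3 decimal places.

α ≈ 0.271

EU(lottery) = 0.56·1000^α + 0.44·0 = 0.56·1000^α.
Setting u(118) equal to that: 118^α = 0.56·1000^α ⇒ (118/1000)^α = 0.56.
Taking logs: α·ln(118/1000) = ln(0.56), so α = -0.579818 / -2.137071 ≈ 0.271.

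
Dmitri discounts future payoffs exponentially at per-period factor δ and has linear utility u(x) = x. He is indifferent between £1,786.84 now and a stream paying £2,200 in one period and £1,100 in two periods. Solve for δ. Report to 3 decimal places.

The stream is worth 2200δ + 1100δ² today, so 2200δ + 1100δ² = 1786.84.
That is, 1100δ² + 2200δ − 1786.84 = 0, a quadratic in δ.
By the quadratic formula (taking the positive root), δ = (−2200 + √12702096.00) / 2200 ≈ 0.620.

δ ≈ 0.620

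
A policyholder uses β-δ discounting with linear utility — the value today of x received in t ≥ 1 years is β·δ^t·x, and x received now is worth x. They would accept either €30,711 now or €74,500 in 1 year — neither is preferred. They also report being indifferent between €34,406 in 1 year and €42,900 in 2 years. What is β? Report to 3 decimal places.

Both payoffs in the second observation are in the future, so β drops out: δ^1·34406 = δ^2·42900 ⇒ δ = 34406/42900 = 0.80200.
Now use the now-vs-future pair: 30711 = β·δ·74500 gives β = 30711/(0.80200·74500) ≈ 0.514.

β ≈ 0.514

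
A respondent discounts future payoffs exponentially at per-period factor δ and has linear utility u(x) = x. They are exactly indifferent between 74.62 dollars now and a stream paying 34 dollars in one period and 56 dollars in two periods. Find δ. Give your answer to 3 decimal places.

The stream is worth 34δ + 56δ² today, so 34δ + 56δ² = 74.62.
That is, 56δ² + 34δ − 74.62 = 0, a quadratic in δ.
By the quadratic formula (taking the positive root), δ = (−34 + √17870.88) / 112 ≈ 0.890.

δ ≈ 0.890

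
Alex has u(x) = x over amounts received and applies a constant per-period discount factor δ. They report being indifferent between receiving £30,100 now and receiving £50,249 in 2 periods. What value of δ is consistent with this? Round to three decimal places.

Indifference means u(30100) = δ^2 · u(50249), so δ^2 = u(30100)/u(50249).
With u(x) = x: δ^2 = 30100/50249 = 0.59902.
Hence δ = (0.59902)^(1/2) = 0.77396.

δ ≈ 0.774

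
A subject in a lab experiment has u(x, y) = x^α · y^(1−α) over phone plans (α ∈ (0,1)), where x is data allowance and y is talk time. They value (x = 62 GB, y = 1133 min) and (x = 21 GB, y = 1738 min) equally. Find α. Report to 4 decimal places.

Indifference: 62^α · 1133^(1−α) = 21^α · 1738^(1−α).
Taking logs: α·ln 62 + (1−α)·ln 1133 = α·ln 21 + (1−α)·ln 1738, i.e. α·1.0826119 = (1−α)·0.4278660.
Thus α·(1.5104779) = 0.4278660, so α = 0.4278660/1.5104779 ≈ 0.2833.

α ≈ 0.2833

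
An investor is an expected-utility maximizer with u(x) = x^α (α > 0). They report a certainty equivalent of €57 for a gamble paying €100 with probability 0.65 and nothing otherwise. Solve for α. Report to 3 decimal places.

α ≈ 0.766

Since u(0) = 0, the lottery's EU is 0.65·100^α.
Indifference: 57^α = 0.65·100^α, so (57/100)^α = 0.65.
Take logs: α = ln 0.65 / ln(57/100) ≈ 0.76636.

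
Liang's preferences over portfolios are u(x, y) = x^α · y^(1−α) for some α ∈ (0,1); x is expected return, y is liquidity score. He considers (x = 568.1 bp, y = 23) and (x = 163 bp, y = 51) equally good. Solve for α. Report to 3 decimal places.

Set the two utilities equal: 568.1^α·23^(1−α) = 163^α·51^(1−α).
(568.1/163)^α = (51/23)^(1−α); take logs: α·ln(568.1/163) = (1−α)·ln(51/23), i.e. α·1.248547 = (1−α)·0.796331.
Thus α·(2.044878) = 0.796331, so α = 0.796331/2.044878 ≈ 0.389.

α ≈ 0.389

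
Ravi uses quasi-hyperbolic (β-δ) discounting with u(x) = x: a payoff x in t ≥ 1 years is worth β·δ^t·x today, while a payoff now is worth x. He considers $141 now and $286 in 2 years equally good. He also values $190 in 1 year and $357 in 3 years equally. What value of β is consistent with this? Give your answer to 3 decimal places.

β ≈ 0.926

Both payoffs in the second observation are in the future, so β drops out: δ^1·190 = δ^3·357 ⇒ δ^2 = 190/357 = 0.53221, so δ = 0.72953.
Now use the now-vs-future pair: 141 = β·δ^2·286 gives β = 141/(0.53221·286) ≈ 0.926.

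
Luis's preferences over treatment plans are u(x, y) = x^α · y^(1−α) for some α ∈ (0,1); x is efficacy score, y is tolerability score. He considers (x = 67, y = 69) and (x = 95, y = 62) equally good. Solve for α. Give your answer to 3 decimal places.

Indifference: 67^α · 69^(1−α) = 95^α · 62^(1−α).
Taking logs: α·ln 67 + (1−α)·ln 69 = α·ln 95 + (1−α)·ln 62, i.e. α·-0.349184 = (1−α)·-0.106972.
So α/(1−α) = (-0.106972)/(-0.349184) = 0.306349, and α = 0.306349/1.306349 ≈ 0.235.

α ≈ 0.235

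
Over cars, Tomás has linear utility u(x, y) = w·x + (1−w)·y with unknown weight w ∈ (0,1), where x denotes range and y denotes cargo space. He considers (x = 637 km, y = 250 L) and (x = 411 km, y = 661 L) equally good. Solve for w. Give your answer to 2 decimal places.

w = 0.65

Indifference: w·637 + (1−w)·250 = w·411 + (1−w)·661.
Rearranging, 226·w − 411·(1−w) = 0.
Hence w = 411/(226+411) = 411/637 = 0.65.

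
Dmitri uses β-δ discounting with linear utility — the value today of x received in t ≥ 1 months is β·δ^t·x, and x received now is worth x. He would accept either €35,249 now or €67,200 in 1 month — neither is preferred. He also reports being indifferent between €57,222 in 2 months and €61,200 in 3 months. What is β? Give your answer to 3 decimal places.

β ≈ 0.561

The second indifference involves only future payoffs, so β cancels: β·δ^2·57222 = β·δ^3·61200, giving δ = 57222/61200 = 0.93500.
Substituting δ into 35249 = β·δ·67200: β = 35249/(62832.000) ≈ 0.561.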